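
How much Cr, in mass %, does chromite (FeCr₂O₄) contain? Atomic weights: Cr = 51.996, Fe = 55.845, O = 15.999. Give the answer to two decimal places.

46.46 mass %

Molar mass of FeCr₂O₄: 1·55.845 + 2·51.996 + 4·15.999 = 223.833 g/mol.
Mass of Cr per formula unit: 2 × 51.996 = 103.992 g.
Weight fraction Cr = 103.992 / 223.833 = 0.4646.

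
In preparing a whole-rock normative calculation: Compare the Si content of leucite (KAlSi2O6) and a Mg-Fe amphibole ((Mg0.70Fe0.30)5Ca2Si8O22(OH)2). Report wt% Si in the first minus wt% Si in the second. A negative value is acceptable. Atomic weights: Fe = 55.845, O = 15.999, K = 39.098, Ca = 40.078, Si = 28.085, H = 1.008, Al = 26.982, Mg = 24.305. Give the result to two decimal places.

-0.40 percentage points

M(KAlSi2O6) = 218.244 g/mol, so wt% Si = 56.170/218.244 × 100 = 25.74%.
M((Mg0.70Fe0.30)5Ca2Si8O22(OH)2) = 859.663 g/mol, so wt% Si = 224.680/859.663 × 100 = 26.14%.
25.74 − 26.14 = -0.40 pp.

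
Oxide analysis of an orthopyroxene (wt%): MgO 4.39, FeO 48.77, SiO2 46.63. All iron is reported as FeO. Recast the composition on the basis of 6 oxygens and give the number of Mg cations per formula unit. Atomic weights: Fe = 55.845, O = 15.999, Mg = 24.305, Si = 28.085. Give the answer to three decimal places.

MgO: 4.39/40.304 = 0.10892 mol → 0.10892 mol Mg, 0.10892 mol O.
FeO: 48.77/71.844 = 0.67883 mol → 0.67883 mol Fe, 0.67883 mol O.
SiO2: 46.63/60.083 = 0.77609 mol → 0.77609 mol Si, 1.55218 mol O.
Total oxygen = 2.33993 mol. Normalization factor = 6/2.33993 = 2.56418.
Mg per 6 O = 0.10892 × 2.56418 = 0.279.

0.279 Mg apfu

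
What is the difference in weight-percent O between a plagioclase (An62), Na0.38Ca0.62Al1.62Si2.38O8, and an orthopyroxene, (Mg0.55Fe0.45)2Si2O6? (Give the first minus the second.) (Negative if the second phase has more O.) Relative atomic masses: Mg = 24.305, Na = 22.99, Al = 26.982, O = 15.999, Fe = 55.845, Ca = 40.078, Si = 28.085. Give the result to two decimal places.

O in Na0.38Ca0.62Al1.62Si2.38O8: molar mass 272.130 g/mol; 8×15.999 = 127.992 g → 47.03 wt%.
O in (Mg0.55Fe0.45)2Si2O6: molar mass 229.160 g/mol; 6×15.999 = 95.994 g → 41.89 wt%.
Difference = 47.03 − 41.89 = 5.14 percentage points.

5.14 percentage points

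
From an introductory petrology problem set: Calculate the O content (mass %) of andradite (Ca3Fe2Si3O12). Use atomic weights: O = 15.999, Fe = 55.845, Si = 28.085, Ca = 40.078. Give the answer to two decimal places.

37.78 mass %

Molar mass of Ca3Fe2Si3O12: 3*40.078 + 2*55.845 + 3*28.085 + 12*15.999 = 508.167 g/mol.
Mass of O per formula unit: 12 × 15.999 = 191.988 g.
Weight fraction O = 191.988 / 508.167 = 0.3778.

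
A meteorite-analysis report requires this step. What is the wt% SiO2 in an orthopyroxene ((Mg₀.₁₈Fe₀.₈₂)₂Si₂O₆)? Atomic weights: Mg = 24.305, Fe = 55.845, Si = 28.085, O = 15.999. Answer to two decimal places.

47.59 wt%

Formula mass = 252.500 g/mol.
2 Si → 2.0000 mol SiO2 per formula unit; M(SiO2) = 60.083, so SiO2 mass = 120.166 g.
120.166/252.500 × 100 = 47.59 wt%.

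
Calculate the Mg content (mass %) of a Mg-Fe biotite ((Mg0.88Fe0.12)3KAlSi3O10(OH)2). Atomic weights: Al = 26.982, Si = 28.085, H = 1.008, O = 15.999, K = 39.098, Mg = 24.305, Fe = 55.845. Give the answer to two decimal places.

14.97 mass %

Molar mass of (Mg0.88Fe0.12)3KAlSi3O10(OH)2: 2.64·24.305 + 0.36·55.845 + 1·39.098 + 1·26.982 + 3·28.085 + 12·15.999 + 2·1.008 = 428.608 g/mol.
Mass of Mg per formula unit: 2.64 × 24.305 = 64.165 g.
Weight fraction Mg = 64.165 / 428.608 = 0.1497.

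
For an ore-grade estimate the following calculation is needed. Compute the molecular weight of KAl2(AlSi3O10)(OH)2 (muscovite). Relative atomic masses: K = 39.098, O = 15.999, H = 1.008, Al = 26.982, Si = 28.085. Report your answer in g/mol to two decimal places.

The formula mass is the sum 1×39.098 + 3×26.982 + 3×28.085 + 12×15.999 + 2×1.008.

398.30 g/mol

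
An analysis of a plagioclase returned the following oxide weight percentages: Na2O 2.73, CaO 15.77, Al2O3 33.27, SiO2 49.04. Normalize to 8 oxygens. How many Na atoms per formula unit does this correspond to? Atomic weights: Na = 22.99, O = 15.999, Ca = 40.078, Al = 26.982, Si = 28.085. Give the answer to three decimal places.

Na2O: 2.73/61.979 = 0.04405 mol → 0.08810 mol Na, 0.04405 mol O.
CaO: 15.77/56.077 = 0.28122 mol → 0.28122 mol Ca, 0.28122 mol O.
Al2O3: 33.27/101.961 = 0.32630 mol → 0.65260 mol Al, 0.97890 mol O.
SiO2: 49.04/60.083 = 0.81620 mol → 0.81620 mol Si, 1.63240 mol O.
Total oxygen = 2.93657 mol. Normalization factor = 8/2.93657 = 2.72427.
Na per 8 O = 0.08810 × 2.72427 = 0.240.

0.240 Na apfu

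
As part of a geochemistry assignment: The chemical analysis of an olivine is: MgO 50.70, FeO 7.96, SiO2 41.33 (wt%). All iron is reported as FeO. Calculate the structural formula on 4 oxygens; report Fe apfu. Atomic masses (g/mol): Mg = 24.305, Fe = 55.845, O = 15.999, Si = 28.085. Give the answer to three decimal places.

0.161 Fe apfu

MgO: 50.70/40.304 = 1.25794 mol → 1.25794 mol Mg, 1.25794 mol O.
FeO: 7.96/71.844 = 0.11080 mol → 0.11080 mol Fe, 0.11080 mol O.
SiO2: 41.33/60.083 = 0.68788 mol → 0.68788 mol Si, 1.37576 mol O.
Total oxygen = 2.74450 mol. Normalization factor = 4/2.74450 = 1.45746.
Fe per 4 O = 0.11080 × 1.45746 = 0.161.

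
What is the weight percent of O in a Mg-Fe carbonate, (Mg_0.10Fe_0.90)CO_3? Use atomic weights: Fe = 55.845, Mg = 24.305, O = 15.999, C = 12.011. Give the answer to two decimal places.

42.59 weight percent

Formula mass = 0.10×24.305 + 0.90×55.845 + 1×12.011 + 3×15.999 = 112.699 g/mol, of which 47.997 g is O.
So O makes up 47.997/112.699 = 0.4259 of the mass, i.e. 42.59%.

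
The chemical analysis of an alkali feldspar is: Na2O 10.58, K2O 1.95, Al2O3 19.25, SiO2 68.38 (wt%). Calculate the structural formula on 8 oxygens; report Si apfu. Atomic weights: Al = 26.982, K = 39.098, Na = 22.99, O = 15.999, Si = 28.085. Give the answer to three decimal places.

Na2O: 10.58/61.979 = 0.17070 mol → 0.34140 mol Na, 0.17070 mol O.
K2O: 1.95/94.195 = 0.02070 mol → 0.04140 mol K, 0.02070 mol O.
Al2O3: 19.25/101.961 = 0.18880 mol → 0.37760 mol Al, 0.56640 mol O.
SiO2: 68.38/60.083 = 1.13809 mol → 1.13809 mol Si, 2.27618 mol O.
Total oxygen = 3.03398 mol. Normalization factor = 8/3.03398 = 2.63680.
Si per 8 O = 1.13809 × 2.63680 = 3.001.

3.001 Si apfu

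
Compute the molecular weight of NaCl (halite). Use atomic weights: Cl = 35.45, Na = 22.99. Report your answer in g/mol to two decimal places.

M = 1(22.99) + 1(35.45)

58.44 g/mol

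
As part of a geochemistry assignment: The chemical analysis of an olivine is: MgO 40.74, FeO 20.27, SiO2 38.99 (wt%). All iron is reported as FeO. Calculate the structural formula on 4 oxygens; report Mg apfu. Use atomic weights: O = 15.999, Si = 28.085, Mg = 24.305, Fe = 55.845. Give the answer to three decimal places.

MgO (M=40.304): mol = 1.01082; Mg = 1.01082, O = 1.01082.
FeO (M=71.844): mol = 0.28214; Fe = 0.28214, O = 0.28214.
SiO2 (M=60.083): mol = 0.64894; Si = 0.64894, O = 1.29788.
ΣO = 2.59084; factor = 4/ΣO = 1.54390.
Mg apfu = 1.01082 × 1.54390 = 1.561.

1.561 Mg apfu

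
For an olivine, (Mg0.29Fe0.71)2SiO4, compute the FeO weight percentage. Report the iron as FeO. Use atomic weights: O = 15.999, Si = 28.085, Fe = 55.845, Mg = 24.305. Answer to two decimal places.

Formula mass = 185.478 g/mol.
1.42 Fe → 1.4200 mol FeO per formula unit; M(FeO) = 71.844, so FeO mass = 102.018 g.
102.018/185.478 × 100 = 55.00 wt%.

55.00 wt%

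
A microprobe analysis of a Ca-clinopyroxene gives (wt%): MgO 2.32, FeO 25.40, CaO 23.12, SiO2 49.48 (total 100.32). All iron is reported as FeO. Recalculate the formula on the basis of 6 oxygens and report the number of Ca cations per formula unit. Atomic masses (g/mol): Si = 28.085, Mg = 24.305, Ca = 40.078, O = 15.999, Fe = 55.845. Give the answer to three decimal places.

1.001 Ca apfu

MgO: 2.32/40.304 = 0.05756 mol → 0.05756 mol Mg, 0.05756 mol O.
FeO: 25.40/71.844 = 0.35354 mol → 0.35354 mol Fe, 0.35354 mol O.
CaO: 23.12/56.077 = 0.41229 mol → 0.41229 mol Ca, 0.41229 mol O.
SiO2: 49.48/60.083 = 0.82353 mol → 0.82353 mol Si, 1.64706 mol O.
Total oxygen = 2.47045 mol. Normalization factor = 6/2.47045 = 2.42871.
Ca per 6 O = 0.41229 × 2.42871 = 1.001.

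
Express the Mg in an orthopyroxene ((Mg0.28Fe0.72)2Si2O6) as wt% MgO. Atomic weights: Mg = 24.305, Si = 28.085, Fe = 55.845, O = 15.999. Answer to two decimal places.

Formula mass = 246.192 g/mol.
0.56 Mg → 0.5600 mol MgO per formula unit; M(MgO) = 40.304, so MgO mass = 22.570 g.
22.570/246.192 × 100 = 9.17 wt%.

9.17 wt%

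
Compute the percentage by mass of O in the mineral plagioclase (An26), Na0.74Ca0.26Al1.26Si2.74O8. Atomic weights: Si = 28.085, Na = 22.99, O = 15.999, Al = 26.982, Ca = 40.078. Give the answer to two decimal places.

48.05 weight percent

Formula mass = 0.74·22.99 + 0.26·40.078 + 1.26·26.982 + 2.74·28.085 + 8·15.999 = 266.375 g/mol, of which 127.992 g is O.
So O makes up 127.992/266.375 = 0.4805 of the mass, i.e. 48.05%.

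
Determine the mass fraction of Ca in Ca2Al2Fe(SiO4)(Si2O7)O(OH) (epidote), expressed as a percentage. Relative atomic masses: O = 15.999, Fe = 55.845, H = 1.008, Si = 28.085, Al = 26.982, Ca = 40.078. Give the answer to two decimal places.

M(Ca2Al2Fe(SiO4)(Si2O7)O(OH)) = 483.215 g/mol.
Ca contributes 2 × 40.078 = 80.156 g per mole.
80.156/483.215 = 0.1659 → 16.59%.

16.59 mass %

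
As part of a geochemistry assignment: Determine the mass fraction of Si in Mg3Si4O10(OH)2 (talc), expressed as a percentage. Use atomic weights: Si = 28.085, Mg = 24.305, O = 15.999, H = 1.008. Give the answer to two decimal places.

29.62 weight percent

M(Mg3Si4O10(OH)2) = 379.259 g/mol.
Si contributes 4 × 28.085 = 112.340 g per mole.
112.340/379.259 = 0.2962 → 29.62%.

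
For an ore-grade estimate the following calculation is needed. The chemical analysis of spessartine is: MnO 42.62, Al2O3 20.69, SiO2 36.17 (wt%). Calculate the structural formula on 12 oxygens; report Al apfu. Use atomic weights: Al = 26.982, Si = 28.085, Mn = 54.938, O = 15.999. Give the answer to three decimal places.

MnO: 42.62/70.937 = 0.60081 mol → 0.60081 mol Mn, 0.60081 mol O.
Al2O3: 20.69/101.961 = 0.20292 mol → 0.40584 mol Al, 0.60876 mol O.
SiO2: 36.17/60.083 = 0.60200 mol → 0.60200 mol Si, 1.20400 mol O.
Total oxygen = 2.41357 mol. Normalization factor = 12/2.41357 = 4.97189.
Al per 12 O = 0.40584 × 4.97189 = 2.018.

2.018 Al apfu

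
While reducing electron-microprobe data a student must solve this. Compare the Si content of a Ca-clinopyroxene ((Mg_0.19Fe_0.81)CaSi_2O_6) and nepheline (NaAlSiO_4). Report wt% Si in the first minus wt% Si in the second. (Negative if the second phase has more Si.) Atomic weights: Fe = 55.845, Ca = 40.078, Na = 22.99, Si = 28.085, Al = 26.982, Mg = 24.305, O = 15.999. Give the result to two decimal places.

3.43 percentage points

M((Mg_0.19Fe_0.81)CaSi_2O_6) = 242.094 g/mol, so wt% Si = 56.170/242.094 × 100 = 23.20%.
M(NaAlSiO_4) = 142.053 g/mol, so wt% Si = 28.085/142.053 × 100 = 19.77%.
23.20 − 19.77 = 3.43 pp.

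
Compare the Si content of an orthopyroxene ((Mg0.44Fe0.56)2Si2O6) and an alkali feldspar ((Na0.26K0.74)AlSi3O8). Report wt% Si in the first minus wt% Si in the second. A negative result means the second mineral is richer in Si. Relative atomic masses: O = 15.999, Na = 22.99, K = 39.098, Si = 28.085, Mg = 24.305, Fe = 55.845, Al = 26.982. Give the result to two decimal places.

-6.94 percentage points

M((Mg0.44Fe0.56)2Si2O6) = 236.099 g/mol, so wt% Si = 56.170/236.099 × 100 = 23.79%.
M((Na0.26K0.74)AlSi3O8) = 274.139 g/mol, so wt% Si = 84.255/274.139 × 100 = 30.73%.
23.79 − 30.73 = -6.94 pp.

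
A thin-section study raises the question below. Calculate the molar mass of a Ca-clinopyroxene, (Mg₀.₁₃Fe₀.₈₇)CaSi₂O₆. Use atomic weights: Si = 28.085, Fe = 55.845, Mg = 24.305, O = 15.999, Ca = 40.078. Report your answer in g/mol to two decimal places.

M = 0.13*24.305 + 0.87*55.845 + 1*40.078 + 2*28.085 + 6*15.999

243.99 g/mol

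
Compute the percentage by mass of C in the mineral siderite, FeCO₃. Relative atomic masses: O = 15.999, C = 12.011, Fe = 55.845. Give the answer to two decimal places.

10.37 mass %

M(FeCO₃) = 115.853 g/mol.
C contributes 1 × 12.011 = 12.011 g per mole.
12.011/115.853 = 0.1037 → 10.37%.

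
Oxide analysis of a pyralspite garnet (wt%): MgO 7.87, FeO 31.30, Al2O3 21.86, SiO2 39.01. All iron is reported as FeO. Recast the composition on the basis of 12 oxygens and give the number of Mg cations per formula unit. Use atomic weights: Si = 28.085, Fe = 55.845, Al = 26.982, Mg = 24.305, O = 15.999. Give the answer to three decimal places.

0.911 Mg apfu

MgO (M=40.304): mol = 0.19527; Mg = 0.19527, O = 0.19527.
FeO (M=71.844): mol = 0.43567; Fe = 0.43567, O = 0.43567.
Al2O3 (M=101.961): mol = 0.21440; Al = 0.42880, O = 0.64320.
SiO2 (M=60.083): mol = 0.64927; Si = 0.64927, O = 1.29854.
ΣO = 2.57268; factor = 12/ΣO = 4.66440.
Mg apfu = 0.19527 × 4.66440 = 0.911.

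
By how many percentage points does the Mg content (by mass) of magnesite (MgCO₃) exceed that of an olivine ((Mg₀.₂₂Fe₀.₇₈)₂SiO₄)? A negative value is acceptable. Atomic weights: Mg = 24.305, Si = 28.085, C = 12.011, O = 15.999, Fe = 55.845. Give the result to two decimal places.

23.20 percentage points

M(MgCO₃) = 84.313 g/mol, so wt% Mg = 24.305/84.313 × 100 = 28.83%.
M((Mg₀.₂₂Fe₀.₇₈)₂SiO₄) = 189.893 g/mol, so wt% Mg = 10.694/189.893 × 100 = 5.63%.
28.83 − 5.63 = 23.20 pp.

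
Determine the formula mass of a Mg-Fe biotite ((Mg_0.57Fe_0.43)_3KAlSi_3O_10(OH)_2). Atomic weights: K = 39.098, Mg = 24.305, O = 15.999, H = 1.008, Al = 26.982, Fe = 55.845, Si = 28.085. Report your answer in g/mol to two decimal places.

457.94 g/mol

The formula mass is the sum 1.71×24.305 + 1.29×55.845 + 1×39.098 + 1×26.982 + 3×28.085 + 12×15.999 + 2×1.008.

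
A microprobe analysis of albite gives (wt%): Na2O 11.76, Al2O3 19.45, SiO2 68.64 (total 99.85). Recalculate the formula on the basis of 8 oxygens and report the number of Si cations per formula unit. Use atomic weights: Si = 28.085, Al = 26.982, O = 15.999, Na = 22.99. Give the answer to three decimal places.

Na2O (M=61.979): mol = 0.18974; Na = 0.37948, O = 0.18974.
Al2O3 (M=101.961): mol = 0.19076; Al = 0.38152, O = 0.57228.
SiO2 (M=60.083): mol = 1.14242; Si = 1.14242, O = 2.28484.
ΣO = 3.04686; factor = 8/ΣO = 2.62565.
Si apfu = 1.14242 × 2.62565 = 3.000.

3.000 Si apfu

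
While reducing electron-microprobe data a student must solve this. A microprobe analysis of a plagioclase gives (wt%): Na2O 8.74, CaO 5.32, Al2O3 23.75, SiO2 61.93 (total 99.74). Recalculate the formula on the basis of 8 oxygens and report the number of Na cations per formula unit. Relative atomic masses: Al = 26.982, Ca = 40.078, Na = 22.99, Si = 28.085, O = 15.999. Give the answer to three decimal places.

0.753 Na apfu

Na2O (M=61.979): mol = 0.14102; Na = 0.28204, O = 0.14102.
CaO (M=56.077): mol = 0.09487; Ca = 0.09487, O = 0.09487.
Al2O3 (M=101.961): mol = 0.23293; Al = 0.46586, O = 0.69879.
SiO2 (M=60.083): mol = 1.03074; Si = 1.03074, O = 2.06148.
ΣO = 2.99616; factor = 8/ΣO = 2.67008.
Na apfu = 0.28204 × 2.67008 = 0.753.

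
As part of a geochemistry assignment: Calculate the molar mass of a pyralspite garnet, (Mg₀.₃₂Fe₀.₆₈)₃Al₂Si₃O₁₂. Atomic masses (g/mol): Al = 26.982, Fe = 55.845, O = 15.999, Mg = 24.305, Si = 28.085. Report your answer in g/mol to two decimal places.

M = 0.96×24.305 + 2.04×55.845 + 2×26.982 + 3×28.085 + 12×15.999

467.46 g/mol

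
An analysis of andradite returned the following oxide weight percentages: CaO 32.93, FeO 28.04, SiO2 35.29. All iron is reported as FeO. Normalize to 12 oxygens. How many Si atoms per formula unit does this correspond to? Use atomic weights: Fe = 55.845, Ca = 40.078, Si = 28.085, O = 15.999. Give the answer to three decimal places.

32.93 wt% CaO ÷ 56.077 g/mol = 0.58723 mol, giving 0.58723 Ca and 0.58723 O.
28.04 wt% FeO ÷ 71.844 g/mol = 0.39029 mol, giving 0.39029 Fe and 0.39029 O.
35.29 wt% SiO2 ÷ 60.083 g/mol = 0.58735 mol, giving 0.58735 Si and 1.17470 O.
Oxygen sums to 2.15222; scaling by 12/2.15222 = 5.57564 puts the formula on 12 O.
Si: 0.58735 × 5.57564 = 3.275 atoms per formula unit.

3.275 Si apfu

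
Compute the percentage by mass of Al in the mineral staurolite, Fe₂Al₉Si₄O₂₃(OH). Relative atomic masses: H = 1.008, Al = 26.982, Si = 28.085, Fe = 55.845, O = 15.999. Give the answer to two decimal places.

28.51 wt%

Formula mass = 2*55.845 + 9*26.982 + 4*28.085 + 24*15.999 + 1*1.008 = 851.852 g/mol, of which 242.838 g is Al.
So Al makes up 242.838/851.852 = 0.2851 of the mass, i.e. 28.51%.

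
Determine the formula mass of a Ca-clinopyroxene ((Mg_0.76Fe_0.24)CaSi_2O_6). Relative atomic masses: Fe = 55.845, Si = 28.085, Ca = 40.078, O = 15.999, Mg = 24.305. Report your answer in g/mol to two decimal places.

224.12 g/mol

Mg: 0.76 × 24.305 = 18.4718
Fe: 0.24 × 55.845 = 13.4028
Ca: 1 × 40.078 = 40.0780
Si: 2 × 28.085 = 56.1700
O: 6 × 15.999 = 95.9940
Summing the contributions gives the formula mass.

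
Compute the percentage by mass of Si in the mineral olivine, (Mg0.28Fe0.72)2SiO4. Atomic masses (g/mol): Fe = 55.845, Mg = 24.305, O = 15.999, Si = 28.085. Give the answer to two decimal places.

15.09 mass %

M((Mg0.28Fe0.72)2SiO4) = 186.109 g/mol.
Si contributes 1 × 28.085 = 28.085 g per mole.
28.085/186.109 = 0.1509 → 15.09%.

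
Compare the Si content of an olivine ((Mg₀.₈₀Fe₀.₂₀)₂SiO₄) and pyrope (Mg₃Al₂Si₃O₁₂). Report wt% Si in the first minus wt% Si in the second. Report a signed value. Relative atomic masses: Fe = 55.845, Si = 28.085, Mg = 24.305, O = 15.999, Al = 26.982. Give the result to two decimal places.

First mineral: 28.085 g Si in 153.307 g formula = 18.32 wt% Si.
Second mineral: 84.255 g Si in 403.122 g formula = 20.90 wt% Si.
18.32% − 20.90% gives a difference of -2.58 percentage points.

-2.58 percentage points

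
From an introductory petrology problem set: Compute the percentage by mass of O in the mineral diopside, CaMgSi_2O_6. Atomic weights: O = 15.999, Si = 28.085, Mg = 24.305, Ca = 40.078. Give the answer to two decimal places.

Formula mass = 1*40.078 + 1*24.305 + 2*28.085 + 6*15.999 = 216.547 g/mol, of which 95.994 g is O.
So O makes up 95.994/216.547 = 0.4433 of the mass, i.e. 44.33%.

44.33 wt%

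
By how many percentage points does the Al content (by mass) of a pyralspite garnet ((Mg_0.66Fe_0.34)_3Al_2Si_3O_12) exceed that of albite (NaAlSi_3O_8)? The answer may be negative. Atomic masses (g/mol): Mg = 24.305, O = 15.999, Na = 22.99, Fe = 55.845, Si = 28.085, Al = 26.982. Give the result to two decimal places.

2.11 percentage points

First mineral: 53.964 g Al in 435.293 g formula = 12.40 wt% Al.
Second mineral: 26.982 g Al in 262.219 g formula = 10.29 wt% Al.
12.40% − 10.29% gives a difference of 2.11 percentage points.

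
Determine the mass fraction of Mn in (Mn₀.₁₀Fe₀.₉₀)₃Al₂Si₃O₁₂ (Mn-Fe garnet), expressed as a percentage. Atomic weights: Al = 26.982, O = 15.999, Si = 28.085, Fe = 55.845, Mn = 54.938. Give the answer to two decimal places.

M((Mn₀.₁₀Fe₀.₉₀)₃Al₂Si₃O₁₂) = 497.470 g/mol.
Mn contributes 0.30 × 54.938 = 16.481 g per mole.
16.481/497.470 = 0.0331 → 3.31%.

3.31 wt%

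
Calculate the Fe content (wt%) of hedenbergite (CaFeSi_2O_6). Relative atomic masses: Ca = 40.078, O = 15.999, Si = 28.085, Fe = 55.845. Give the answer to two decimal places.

22.51 wt%

M(CaFeSi_2O_6) = 248.087 g/mol.
Fe contributes 1 × 55.845 = 55.845 g per mole.
55.845/248.087 = 0.2251 → 22.51%.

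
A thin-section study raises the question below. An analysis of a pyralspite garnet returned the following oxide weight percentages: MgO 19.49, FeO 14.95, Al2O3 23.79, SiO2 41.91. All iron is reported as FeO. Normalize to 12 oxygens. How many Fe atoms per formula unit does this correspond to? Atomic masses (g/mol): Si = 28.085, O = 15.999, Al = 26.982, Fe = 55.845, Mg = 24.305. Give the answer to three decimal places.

MgO: 19.49/40.304 = 0.48357 mol → 0.48357 mol Mg, 0.48357 mol O.
FeO: 14.95/71.844 = 0.20809 mol → 0.20809 mol Fe, 0.20809 mol O.
Al2O3: 23.79/101.961 = 0.23332 mol → 0.46664 mol Al, 0.69996 mol O.
SiO2: 41.91/60.083 = 0.69754 mol → 0.69754 mol Si, 1.39508 mol O.
Total oxygen = 2.78670 mol. Normalization factor = 12/2.78670 = 4.30617.
Fe per 12 O = 0.20809 × 4.30617 = 0.896.

0.896 Fe apfu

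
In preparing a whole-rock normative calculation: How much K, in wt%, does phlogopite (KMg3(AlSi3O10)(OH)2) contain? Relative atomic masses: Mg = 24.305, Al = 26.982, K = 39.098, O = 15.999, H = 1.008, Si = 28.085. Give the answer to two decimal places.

M(KMg3(AlSi3O10)(OH)2) = 417.254 g/mol.
K contributes 1 × 39.098 = 39.098 g per mole.
39.098/417.254 = 0.0937 → 9.37%.

9.37 wt%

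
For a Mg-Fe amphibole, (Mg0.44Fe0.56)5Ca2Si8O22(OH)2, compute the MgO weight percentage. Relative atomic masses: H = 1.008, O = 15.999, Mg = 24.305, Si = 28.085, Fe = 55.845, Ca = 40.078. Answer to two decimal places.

9.84 wt%

Formula mass = 900.665 g/mol.
2.20 Mg → 2.2000 mol MgO per formula unit; M(MgO) = 40.304, so MgO mass = 88.669 g.
88.669/900.665 × 100 = 9.84 wt%.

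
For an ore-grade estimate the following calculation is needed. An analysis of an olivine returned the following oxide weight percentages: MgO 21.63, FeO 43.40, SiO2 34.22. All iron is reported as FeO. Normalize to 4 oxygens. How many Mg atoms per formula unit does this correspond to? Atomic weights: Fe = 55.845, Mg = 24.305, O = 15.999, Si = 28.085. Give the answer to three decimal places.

21.63 wt% MgO ÷ 40.304 g/mol = 0.53667 mol, giving 0.53667 Mg and 0.53667 O.
43.40 wt% FeO ÷ 71.844 g/mol = 0.60409 mol, giving 0.60409 Fe and 0.60409 O.
34.22 wt% SiO2 ÷ 60.083 g/mol = 0.56955 mol, giving 0.56955 Si and 1.13910 O.
Oxygen sums to 2.27986; scaling by 4/2.27986 = 1.75449 puts the formula on 4 O.
Mg: 0.53667 × 1.75449 = 0.942 atoms per formula unit.

0.942 Mg apfu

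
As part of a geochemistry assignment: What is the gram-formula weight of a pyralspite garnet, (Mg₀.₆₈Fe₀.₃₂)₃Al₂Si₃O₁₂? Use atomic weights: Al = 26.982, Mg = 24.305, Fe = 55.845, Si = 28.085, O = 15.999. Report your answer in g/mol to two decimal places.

M = 2.04*24.305 + 0.96*55.845 + 2*26.982 + 3*28.085 + 12*15.999

433.40 g/mol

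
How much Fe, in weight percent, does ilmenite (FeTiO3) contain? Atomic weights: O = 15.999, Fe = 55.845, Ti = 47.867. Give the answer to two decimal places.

36.81 weight percent

M(FeTiO3) = 151.709 g/mol.
Fe contributes 1 × 55.845 = 55.845 g per mole.
55.845/151.709 = 0.3681 → 36.81%.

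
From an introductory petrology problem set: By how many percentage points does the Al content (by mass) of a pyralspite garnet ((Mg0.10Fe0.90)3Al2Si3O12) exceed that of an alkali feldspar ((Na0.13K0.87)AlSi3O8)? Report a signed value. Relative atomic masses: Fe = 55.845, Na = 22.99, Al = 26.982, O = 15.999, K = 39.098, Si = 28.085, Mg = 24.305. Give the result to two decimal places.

1.28 percentage points

Al in (Mg0.10Fe0.90)3Al2Si3O12: molar mass 488.280 g/mol; 2×26.982 = 53.964 g → 11.05 wt%.
Al in (Na0.13K0.87)AlSi3O8: molar mass 276.233 g/mol; 1×26.982 = 26.982 g → 9.77 wt%.
Difference = 11.05 − 9.77 = 1.28 percentage points.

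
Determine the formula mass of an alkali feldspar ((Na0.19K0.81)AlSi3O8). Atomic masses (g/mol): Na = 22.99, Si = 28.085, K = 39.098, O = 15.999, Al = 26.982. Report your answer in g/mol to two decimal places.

M = 0.19*22.99 + 0.81*39.098 + 1*26.982 + 3*28.085 + 8*15.999

275.27 g/mol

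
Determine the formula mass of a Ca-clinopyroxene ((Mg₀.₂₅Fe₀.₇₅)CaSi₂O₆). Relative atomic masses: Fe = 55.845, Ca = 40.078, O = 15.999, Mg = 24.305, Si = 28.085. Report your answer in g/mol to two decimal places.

The formula mass is the sum 0.25×24.305 + 0.75×55.845 + 1×40.078 + 2×28.085 + 6×15.999.

240.20 g/mol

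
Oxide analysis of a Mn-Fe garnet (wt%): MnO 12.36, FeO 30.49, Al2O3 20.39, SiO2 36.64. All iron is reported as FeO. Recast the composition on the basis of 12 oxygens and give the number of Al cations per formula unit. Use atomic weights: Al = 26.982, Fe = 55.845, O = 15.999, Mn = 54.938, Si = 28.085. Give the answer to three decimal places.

1.985 Al apfu

12.36 wt% MnO ÷ 70.937 g/mol = 0.17424 mol, giving 0.17424 Mn and 0.17424 O.
30.49 wt% FeO ÷ 71.844 g/mol = 0.42439 mol, giving 0.42439 Fe and 0.42439 O.
20.39 wt% Al2O3 ÷ 101.961 g/mol = 0.19998 mol, giving 0.39996 Al and 0.59994 O.
36.64 wt% SiO2 ÷ 60.083 g/mol = 0.60982 mol, giving 0.60982 Si and 1.21964 O.
Oxygen sums to 2.41821; scaling by 12/2.41821 = 4.96235 puts the formula on 12 O.
Al: 0.39996 × 4.96235 = 1.985 atoms per formula unit.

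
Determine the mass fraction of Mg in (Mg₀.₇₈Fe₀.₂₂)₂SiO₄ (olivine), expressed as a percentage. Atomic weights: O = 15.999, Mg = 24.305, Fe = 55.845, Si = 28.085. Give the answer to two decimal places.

Formula mass = 1.56×24.305 + 0.44×55.845 + 1×28.085 + 4×15.999 = 154.569 g/mol, of which 37.916 g is Mg.
So Mg makes up 37.916/154.569 = 0.2453 of the mass, i.e. 24.53%.

24.53 wt%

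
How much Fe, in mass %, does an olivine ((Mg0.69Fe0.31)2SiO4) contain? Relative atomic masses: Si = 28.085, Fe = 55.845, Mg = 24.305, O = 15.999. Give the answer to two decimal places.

21.61 mass %

Formula mass = 1.38·24.305 + 0.62·55.845 + 1·28.085 + 4·15.999 = 160.246 g/mol, of which 34.624 g is Fe.
So Fe makes up 34.624/160.246 = 0.2161 of the mass, i.e. 21.61%.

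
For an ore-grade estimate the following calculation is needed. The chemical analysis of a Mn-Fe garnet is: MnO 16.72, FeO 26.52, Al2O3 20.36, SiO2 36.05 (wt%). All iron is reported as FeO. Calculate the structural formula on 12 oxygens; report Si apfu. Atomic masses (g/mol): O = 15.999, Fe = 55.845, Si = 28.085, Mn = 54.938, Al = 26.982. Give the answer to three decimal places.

MnO: 16.72/70.937 = 0.23570 mol → 0.23570 mol Mn, 0.23570 mol O.
FeO: 26.52/71.844 = 0.36913 mol → 0.36913 mol Fe, 0.36913 mol O.
Al2O3: 20.36/101.961 = 0.19968 mol → 0.39936 mol Al, 0.59904 mol O.
SiO2: 36.05/60.083 = 0.60000 mol → 0.60000 mol Si, 1.20000 mol O.
Total oxygen = 2.40387 mol. Normalization factor = 12/2.40387 = 4.99195.
Si per 12 O = 0.60000 × 4.99195 = 2.995.

2.995 Si apfu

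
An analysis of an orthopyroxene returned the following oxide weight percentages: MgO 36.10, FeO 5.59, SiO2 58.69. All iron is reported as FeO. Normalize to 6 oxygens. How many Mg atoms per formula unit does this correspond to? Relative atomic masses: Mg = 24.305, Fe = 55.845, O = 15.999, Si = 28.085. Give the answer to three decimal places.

1.836 Mg apfu

36.10 wt% MgO ÷ 40.304 g/mol = 0.89569 mol, giving 0.89569 Mg and 0.89569 O.
5.59 wt% FeO ÷ 71.844 g/mol = 0.07781 mol, giving 0.07781 Fe and 0.07781 O.
58.69 wt% SiO2 ÷ 60.083 g/mol = 0.97682 mol, giving 0.97682 Si and 1.95364 O.
Oxygen sums to 2.92714; scaling by 6/2.92714 = 2.04978 puts the formula on 6 O.
Mg: 0.89569 × 2.04978 = 1.836 atoms per formula unit.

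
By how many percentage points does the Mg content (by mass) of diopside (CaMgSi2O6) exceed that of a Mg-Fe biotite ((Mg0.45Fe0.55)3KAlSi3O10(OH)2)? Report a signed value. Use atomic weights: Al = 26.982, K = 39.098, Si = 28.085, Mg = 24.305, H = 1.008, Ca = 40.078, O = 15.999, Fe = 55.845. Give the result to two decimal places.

Mg in CaMgSi2O6: molar mass 216.547 g/mol; 1×24.305 = 24.305 g → 11.22 wt%.
Mg in (Mg0.45Fe0.55)3KAlSi3O10(OH)2: molar mass 469.295 g/mol; 1.35×24.305 = 32.812 g → 6.99 wt%.
Difference = 11.22 − 6.99 = 4.23 percentage points.

4.23 percentage points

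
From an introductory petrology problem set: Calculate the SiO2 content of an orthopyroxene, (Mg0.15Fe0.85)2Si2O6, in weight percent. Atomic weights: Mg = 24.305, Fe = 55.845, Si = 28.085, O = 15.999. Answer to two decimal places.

M((Mg0.15Fe0.85)2Si2O6) = 254.392 g/mol; M(SiO2) = 60.083 g/mol.
Moles SiO2 per formula unit = 2 Si ÷ 1 = 2.0000.
SiO2 fraction = (2.0000 × 60.083) / 254.392 = 120.166/254.392 = 0.4724.

47.24 wt%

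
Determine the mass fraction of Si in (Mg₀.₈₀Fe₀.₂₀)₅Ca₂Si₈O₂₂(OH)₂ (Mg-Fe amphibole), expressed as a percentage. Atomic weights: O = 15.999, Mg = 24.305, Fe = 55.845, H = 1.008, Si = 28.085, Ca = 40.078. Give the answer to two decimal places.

26.62 mass %

M((Mg₀.₈₀Fe₀.₂₀)₅Ca₂Si₈O₂₂(OH)₂) = 843.893 g/mol.
Si contributes 8 × 28.085 = 224.680 g per mole.
224.680/843.893 = 0.2662 → 26.62%.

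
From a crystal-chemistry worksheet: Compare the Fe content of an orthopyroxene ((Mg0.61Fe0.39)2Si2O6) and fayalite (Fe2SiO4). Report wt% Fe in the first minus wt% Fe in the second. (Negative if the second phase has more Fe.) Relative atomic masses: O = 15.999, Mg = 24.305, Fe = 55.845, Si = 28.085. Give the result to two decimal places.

-35.48 percentage points

First mineral: 43.559 g Fe in 225.375 g formula = 19.33 wt% Fe.
Second mineral: 111.690 g Fe in 203.771 g formula = 54.81 wt% Fe.
19.33% − 54.81% gives a difference of -35.48 percentage points.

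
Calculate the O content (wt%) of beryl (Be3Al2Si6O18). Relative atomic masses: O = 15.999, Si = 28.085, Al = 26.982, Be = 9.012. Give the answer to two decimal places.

Formula mass = 3·9.012 + 2·26.982 + 6·28.085 + 18·15.999 = 537.492 g/mol, of which 287.982 g is O.
So O makes up 287.982/537.492 = 0.5358 of the mass, i.e. 53.58%.

53.58 wt%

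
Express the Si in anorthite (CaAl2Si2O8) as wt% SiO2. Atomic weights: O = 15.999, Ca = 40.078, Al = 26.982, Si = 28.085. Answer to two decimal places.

43.19 wt%

M(CaAl2Si2O8) = 278.204 g/mol; M(SiO2) = 60.083 g/mol.
Moles SiO2 per formula unit = 2 Si ÷ 1 = 2.0000.
SiO2 fraction = (2.0000 × 60.083) / 278.204 = 120.166/278.204 = 0.4319.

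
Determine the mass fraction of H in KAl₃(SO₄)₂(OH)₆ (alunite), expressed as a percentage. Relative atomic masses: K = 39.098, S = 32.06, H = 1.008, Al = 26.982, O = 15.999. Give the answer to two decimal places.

1.46 wt%

Formula mass = 1×39.098 + 3×26.982 + 2×32.06 + 14×15.999 + 6×1.008 = 414.198 g/mol, of which 6.048 g is H.
So H makes up 6.048/414.198 = 0.0146 of the mass, i.e. 1.46%.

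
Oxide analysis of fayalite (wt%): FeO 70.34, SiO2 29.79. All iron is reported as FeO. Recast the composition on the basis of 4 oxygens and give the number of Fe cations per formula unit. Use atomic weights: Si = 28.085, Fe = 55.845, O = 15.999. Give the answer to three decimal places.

1.987 Fe apfu

70.34 wt% FeO ÷ 71.844 g/mol = 0.97907 mol, giving 0.97907 Fe and 0.97907 O.
29.79 wt% SiO2 ÷ 60.083 g/mol = 0.49581 mol, giving 0.49581 Si and 0.99162 O.
Oxygen sums to 1.97069; scaling by 4/1.97069 = 2.02975 puts the formula on 4 O.
Fe: 0.97907 × 2.02975 = 1.987 atoms per formula unit.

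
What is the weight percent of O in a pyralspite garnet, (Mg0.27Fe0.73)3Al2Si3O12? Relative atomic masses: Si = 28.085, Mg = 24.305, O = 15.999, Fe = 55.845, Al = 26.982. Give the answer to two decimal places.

40.66 mass %

Formula mass = 0.81·24.305 + 2.19·55.845 + 2·26.982 + 3·28.085 + 12·15.999 = 472.195 g/mol, of which 191.988 g is O.
So O makes up 191.988/472.195 = 0.4066 of the mass, i.e. 40.66%.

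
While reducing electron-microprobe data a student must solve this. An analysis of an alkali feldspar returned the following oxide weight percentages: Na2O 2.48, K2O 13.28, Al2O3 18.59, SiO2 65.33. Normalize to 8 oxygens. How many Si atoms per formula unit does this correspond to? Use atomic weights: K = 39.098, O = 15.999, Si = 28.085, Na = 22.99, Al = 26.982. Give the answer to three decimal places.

Na2O: 2.48/61.979 = 0.04001 mol → 0.08002 mol Na, 0.04001 mol O.
K2O: 13.28/94.195 = 0.14098 mol → 0.28196 mol K, 0.14098 mol O.
Al2O3: 18.59/101.961 = 0.18232 mol → 0.36464 mol Al, 0.54696 mol O.
SiO2: 65.33/60.083 = 1.08733 mol → 1.08733 mol Si, 2.17466 mol O.
Total oxygen = 2.90261 mol. Normalization factor = 8/2.90261 = 2.75614.
Si per 8 O = 1.08733 × 2.75614 = 2.997.

2.997 Si apfu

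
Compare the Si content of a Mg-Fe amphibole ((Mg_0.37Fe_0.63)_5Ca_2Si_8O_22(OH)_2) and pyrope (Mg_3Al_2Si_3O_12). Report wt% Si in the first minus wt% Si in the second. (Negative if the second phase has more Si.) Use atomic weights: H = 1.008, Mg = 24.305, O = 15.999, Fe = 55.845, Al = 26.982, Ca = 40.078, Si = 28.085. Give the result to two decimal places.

3.74 percentage points

Si in (Mg_0.37Fe_0.63)_5Ca_2Si_8O_22(OH)_2: molar mass 911.704 g/mol; 8×28.085 = 224.680 g → 24.64 wt%.
Si in Mg_3Al_2Si_3O_12: molar mass 403.122 g/mol; 3×28.085 = 84.255 g → 20.90 wt%.
Difference = 24.64 − 20.90 = 3.74 percentage points.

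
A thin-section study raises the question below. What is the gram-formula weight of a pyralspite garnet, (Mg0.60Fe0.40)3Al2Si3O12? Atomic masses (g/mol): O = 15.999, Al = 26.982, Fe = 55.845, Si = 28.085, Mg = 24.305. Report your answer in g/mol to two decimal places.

Mg: 1.80 × 24.305 = 43.7490
Fe: 1.20 × 55.845 = 67.0140
Al: 2 × 26.982 = 53.9640
Si: 3 × 28.085 = 84.2550
O: 12 × 15.999 = 191.9880
Summing the contributions gives the formula mass.

440.97 g/mol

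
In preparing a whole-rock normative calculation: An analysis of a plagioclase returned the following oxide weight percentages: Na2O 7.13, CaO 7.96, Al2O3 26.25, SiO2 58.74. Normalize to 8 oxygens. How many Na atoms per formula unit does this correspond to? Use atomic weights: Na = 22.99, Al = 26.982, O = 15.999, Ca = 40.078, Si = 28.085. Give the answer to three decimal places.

7.13 wt% Na2O ÷ 61.979 g/mol = 0.11504 mol, giving 0.23008 Na and 0.11504 O.
7.96 wt% CaO ÷ 56.077 g/mol = 0.14195 mol, giving 0.14195 Ca and 0.14195 O.
26.25 wt% Al2O3 ÷ 101.961 g/mol = 0.25745 mol, giving 0.51490 Al and 0.77235 O.
58.74 wt% SiO2 ÷ 60.083 g/mol = 0.97765 mol, giving 0.97765 Si and 1.95530 O.
Oxygen sums to 2.98464; scaling by 8/2.98464 = 2.68039 puts the formula on 8 O.
Na: 0.23008 × 2.68039 = 0.617 atoms per formula unit.

0.617 Na apfu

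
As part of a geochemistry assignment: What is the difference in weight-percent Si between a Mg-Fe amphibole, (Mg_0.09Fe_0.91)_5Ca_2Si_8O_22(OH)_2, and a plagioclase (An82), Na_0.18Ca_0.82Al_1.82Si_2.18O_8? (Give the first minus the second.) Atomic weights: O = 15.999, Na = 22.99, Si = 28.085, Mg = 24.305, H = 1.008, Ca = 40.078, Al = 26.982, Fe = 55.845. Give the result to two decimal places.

First mineral: 224.680 g Si in 955.860 g formula = 23.51 wt% Si.
Second mineral: 61.225 g Si in 275.327 g formula = 22.24 wt% Si.
23.51% − 22.24% gives a difference of 1.27 percentage points.

1.27 percentage points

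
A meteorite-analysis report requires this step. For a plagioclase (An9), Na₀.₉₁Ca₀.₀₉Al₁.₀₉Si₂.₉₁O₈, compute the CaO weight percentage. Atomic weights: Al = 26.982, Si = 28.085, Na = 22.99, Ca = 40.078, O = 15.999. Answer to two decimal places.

1.91 wt%

Formula mass = 263.658 g/mol.
0.09 Ca → 0.0900 mol CaO per formula unit; M(CaO) = 56.077, so CaO mass = 5.047 g.
5.047/263.658 × 100 = 1.91 wt%.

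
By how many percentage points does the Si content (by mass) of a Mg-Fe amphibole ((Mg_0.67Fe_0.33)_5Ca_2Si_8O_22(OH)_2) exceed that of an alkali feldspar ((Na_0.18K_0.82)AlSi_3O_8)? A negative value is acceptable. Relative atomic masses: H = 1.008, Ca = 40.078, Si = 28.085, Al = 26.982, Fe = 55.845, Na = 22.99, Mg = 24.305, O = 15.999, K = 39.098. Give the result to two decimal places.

-4.60 percentage points

M((Mg_0.67Fe_0.33)_5Ca_2Si_8O_22(OH)_2) = 864.394 g/mol, so wt% Si = 224.680/864.394 × 100 = 25.99%.
M((Na_0.18K_0.82)AlSi_3O_8) = 275.428 g/mol, so wt% Si = 84.255/275.428 × 100 = 30.59%.
25.99 − 30.59 = -4.60 pp.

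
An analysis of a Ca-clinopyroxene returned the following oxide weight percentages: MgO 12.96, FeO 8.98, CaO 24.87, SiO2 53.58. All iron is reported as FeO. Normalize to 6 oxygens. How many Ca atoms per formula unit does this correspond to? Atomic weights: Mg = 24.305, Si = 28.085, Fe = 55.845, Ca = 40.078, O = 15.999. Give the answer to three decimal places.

0.995 Ca apfu

MgO: 12.96/40.304 = 0.32156 mol → 0.32156 mol Mg, 0.32156 mol O.
FeO: 8.98/71.844 = 0.12499 mol → 0.12499 mol Fe, 0.12499 mol O.
CaO: 24.87/56.077 = 0.44350 mol → 0.44350 mol Ca, 0.44350 mol O.
SiO2: 53.58/60.083 = 0.89177 mol → 0.89177 mol Si, 1.78354 mol O.
Total oxygen = 2.67359 mol. Normalization factor = 6/2.67359 = 2.24417.
Ca per 6 O = 0.44350 × 2.24417 = 0.995.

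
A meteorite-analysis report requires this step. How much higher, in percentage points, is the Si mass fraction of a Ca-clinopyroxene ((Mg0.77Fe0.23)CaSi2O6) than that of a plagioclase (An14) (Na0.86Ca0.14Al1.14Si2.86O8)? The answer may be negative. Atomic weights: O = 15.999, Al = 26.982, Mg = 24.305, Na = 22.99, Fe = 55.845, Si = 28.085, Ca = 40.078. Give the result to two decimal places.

Si in (Mg0.77Fe0.23)CaSi2O6: molar mass 223.801 g/mol; 2×28.085 = 56.170 g → 25.10 wt%.
Si in Na0.86Ca0.14Al1.14Si2.86O8: molar mass 264.457 g/mol; 2.86×28.085 = 80.323 g → 30.37 wt%.
Difference = 25.10 − 30.37 = -5.27 percentage points.

-5.27 percentage points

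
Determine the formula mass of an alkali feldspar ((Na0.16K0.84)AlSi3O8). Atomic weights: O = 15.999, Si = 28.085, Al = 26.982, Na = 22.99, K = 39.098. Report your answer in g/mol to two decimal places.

The formula mass is the sum 0.16×22.99 + 0.84×39.098 + 1×26.982 + 3×28.085 + 8×15.999.

275.75 g/mol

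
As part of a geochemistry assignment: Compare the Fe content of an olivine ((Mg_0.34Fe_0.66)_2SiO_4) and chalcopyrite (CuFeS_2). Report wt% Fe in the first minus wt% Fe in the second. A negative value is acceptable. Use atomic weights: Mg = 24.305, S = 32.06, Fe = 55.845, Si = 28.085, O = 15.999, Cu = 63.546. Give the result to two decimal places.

10.00 percentage points

M((Mg_0.34Fe_0.66)_2SiO_4) = 182.324 g/mol, so wt% Fe = 73.715/182.324 × 100 = 40.43%.
M(CuFeS_2) = 183.511 g/mol, so wt% Fe = 55.845/183.511 × 100 = 30.43%.
40.43 − 30.43 = 10.00 pp.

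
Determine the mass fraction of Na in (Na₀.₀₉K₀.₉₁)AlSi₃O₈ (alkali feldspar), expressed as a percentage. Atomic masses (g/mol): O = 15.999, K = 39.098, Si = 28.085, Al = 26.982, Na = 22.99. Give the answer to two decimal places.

0.75 wt%

M((Na₀.₀₉K₀.₉₁)AlSi₃O₈) = 276.877 g/mol.
Na contributes 0.09 × 22.99 = 2.069 g per mole.
2.069/276.877 = 0.0075 → 0.75%.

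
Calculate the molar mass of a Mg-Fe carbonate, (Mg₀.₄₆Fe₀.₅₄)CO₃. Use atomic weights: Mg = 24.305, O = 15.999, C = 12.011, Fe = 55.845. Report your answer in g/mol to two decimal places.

101.34 g/mol

M = 0.46(24.305) + 0.54(55.845) + 1(12.011) + 3(15.999)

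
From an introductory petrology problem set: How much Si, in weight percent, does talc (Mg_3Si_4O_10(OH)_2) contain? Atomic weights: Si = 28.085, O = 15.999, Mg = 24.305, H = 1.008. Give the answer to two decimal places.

29.62 weight percent

M(Mg_3Si_4O_10(OH)_2) = 379.259 g/mol.
Si contributes 4 × 28.085 = 112.340 g per mole.
112.340/379.259 = 0.2962 → 29.62%.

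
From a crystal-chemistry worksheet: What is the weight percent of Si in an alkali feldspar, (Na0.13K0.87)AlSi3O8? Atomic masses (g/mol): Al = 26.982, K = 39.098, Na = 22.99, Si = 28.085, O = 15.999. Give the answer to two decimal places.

Formula mass = 0.13×22.99 + 0.87×39.098 + 1×26.982 + 3×28.085 + 8×15.999 = 276.233 g/mol, of which 84.255 g is Si.
So Si makes up 84.255/276.233 = 0.3050 of the mass, i.e. 30.50%.

30.50 wt%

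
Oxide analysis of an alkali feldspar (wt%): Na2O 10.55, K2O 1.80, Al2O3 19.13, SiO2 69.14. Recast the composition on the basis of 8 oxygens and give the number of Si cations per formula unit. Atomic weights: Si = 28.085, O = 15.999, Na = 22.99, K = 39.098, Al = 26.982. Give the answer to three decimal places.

Na2O (M=61.979): mol = 0.17022; Na = 0.34044, O = 0.17022.
K2O (M=94.195): mol = 0.01911; K = 0.03822, O = 0.01911.
Al2O3 (M=101.961): mol = 0.18762; Al = 0.37524, O = 0.56286.
SiO2 (M=60.083): mol = 1.15074; Si = 1.15074, O = 2.30148.
ΣO = 3.05367; factor = 8/ΣO = 2.61980.
Si apfu = 1.15074 × 2.61980 = 3.015.

3.015 Si apfu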